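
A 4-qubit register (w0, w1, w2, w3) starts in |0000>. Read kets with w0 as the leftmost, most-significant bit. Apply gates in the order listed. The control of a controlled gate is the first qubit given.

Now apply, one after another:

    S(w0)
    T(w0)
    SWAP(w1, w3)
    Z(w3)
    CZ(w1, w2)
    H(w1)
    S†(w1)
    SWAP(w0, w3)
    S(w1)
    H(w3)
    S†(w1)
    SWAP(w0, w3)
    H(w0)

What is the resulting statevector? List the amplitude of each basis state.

The final amplitudes are sqrt(2)/2 on |0000>, -sqrt(2)*I/2 on |0100>, and 0 on every other basis state.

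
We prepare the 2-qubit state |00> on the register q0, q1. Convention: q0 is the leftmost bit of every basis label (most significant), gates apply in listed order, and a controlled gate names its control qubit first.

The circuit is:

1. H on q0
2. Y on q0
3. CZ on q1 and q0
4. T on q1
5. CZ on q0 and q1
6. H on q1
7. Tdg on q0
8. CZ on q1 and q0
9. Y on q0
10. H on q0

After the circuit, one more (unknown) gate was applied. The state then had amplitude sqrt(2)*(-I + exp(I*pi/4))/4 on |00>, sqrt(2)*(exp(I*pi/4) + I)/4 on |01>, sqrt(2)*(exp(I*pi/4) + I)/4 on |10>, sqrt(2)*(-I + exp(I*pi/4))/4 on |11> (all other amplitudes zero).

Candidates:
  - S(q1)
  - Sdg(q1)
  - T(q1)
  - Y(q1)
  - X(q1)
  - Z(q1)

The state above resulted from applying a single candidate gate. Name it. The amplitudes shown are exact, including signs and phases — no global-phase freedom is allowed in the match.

The applied gate was Y(q1).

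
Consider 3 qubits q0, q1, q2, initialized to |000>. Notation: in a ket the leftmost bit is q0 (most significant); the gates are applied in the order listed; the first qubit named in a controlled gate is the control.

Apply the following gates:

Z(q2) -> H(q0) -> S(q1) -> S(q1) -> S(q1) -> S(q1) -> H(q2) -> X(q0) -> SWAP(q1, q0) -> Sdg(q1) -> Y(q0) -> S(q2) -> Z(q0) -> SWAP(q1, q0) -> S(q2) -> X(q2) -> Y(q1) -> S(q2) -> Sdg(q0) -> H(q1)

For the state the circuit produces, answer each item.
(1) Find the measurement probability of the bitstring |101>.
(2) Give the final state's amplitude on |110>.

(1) The probability of measuring |101> is 1/8. Key observation: the block from step 3 through step 6 cancels to the identity and can be dropped.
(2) The amplitude on |110> is -sqrt(2)/4.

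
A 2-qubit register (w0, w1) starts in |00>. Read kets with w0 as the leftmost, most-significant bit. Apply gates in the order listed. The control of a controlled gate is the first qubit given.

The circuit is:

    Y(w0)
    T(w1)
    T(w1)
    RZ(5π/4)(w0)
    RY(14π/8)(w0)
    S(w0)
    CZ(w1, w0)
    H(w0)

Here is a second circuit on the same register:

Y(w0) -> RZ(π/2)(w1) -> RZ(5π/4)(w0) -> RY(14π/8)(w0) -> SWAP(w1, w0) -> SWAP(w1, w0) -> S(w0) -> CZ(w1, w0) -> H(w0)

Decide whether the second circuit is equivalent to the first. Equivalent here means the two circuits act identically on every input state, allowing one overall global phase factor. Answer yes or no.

Yes: on every input state the two circuits agree up to one overall phase factor.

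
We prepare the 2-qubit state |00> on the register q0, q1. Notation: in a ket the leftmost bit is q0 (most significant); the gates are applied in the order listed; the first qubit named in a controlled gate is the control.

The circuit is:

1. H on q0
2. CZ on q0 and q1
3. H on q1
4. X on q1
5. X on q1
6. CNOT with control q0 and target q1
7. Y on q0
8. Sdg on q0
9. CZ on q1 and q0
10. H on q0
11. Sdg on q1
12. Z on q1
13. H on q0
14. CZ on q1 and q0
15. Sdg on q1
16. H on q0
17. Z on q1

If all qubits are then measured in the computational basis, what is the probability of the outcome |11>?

The probability of measuring |11> is 1/4.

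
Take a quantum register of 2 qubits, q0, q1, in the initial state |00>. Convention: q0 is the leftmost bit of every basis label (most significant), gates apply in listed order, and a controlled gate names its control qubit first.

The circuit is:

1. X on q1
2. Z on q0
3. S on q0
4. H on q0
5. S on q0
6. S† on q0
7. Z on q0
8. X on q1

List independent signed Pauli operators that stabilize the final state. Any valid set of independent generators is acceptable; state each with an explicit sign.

The stabilizer group can be generated by -XI, +IZ, among other valid generating sets.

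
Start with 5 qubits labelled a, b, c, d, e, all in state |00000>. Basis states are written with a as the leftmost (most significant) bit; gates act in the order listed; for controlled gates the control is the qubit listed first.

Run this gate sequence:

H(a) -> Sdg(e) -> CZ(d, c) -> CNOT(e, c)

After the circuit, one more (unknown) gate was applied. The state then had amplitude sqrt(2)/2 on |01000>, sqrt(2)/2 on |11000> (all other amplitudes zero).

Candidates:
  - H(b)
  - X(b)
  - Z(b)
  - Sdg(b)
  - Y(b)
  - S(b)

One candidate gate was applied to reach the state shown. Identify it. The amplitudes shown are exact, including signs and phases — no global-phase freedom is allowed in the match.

It was X(b) that produced the state shown.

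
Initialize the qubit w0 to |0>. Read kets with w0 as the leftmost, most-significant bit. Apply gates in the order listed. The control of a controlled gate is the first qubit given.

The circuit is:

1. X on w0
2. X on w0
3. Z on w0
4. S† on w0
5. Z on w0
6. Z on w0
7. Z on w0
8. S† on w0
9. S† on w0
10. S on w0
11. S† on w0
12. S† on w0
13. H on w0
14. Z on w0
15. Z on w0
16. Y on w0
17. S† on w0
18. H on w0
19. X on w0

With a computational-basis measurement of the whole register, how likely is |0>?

A full measurement returns |0> with probability 1/2.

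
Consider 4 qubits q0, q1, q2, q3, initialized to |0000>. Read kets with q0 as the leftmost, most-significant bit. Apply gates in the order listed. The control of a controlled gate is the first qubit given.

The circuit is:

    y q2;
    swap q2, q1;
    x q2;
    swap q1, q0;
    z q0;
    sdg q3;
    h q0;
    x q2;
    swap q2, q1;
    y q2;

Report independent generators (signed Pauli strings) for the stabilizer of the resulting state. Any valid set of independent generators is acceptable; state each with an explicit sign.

The stabilizer group can be generated by -XIII, +IZII, -IIZI, +IIIZ, among other valid generating sets.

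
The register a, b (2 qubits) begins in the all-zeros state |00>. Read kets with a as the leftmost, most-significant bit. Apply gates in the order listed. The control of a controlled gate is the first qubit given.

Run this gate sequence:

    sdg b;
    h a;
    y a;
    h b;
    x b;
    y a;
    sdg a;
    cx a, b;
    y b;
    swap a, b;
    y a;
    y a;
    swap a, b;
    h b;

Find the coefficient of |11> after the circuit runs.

|11> carries amplitude -sqrt(2)/2 in the final state.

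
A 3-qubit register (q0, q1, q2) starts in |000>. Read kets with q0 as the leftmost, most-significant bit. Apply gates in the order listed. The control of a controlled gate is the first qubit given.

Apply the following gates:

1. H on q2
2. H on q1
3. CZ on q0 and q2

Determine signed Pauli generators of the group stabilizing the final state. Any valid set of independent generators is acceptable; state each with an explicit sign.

The final state is stabilized by the group generated by +IXI, +IIX, +ZII; other independent generating sets are equally valid.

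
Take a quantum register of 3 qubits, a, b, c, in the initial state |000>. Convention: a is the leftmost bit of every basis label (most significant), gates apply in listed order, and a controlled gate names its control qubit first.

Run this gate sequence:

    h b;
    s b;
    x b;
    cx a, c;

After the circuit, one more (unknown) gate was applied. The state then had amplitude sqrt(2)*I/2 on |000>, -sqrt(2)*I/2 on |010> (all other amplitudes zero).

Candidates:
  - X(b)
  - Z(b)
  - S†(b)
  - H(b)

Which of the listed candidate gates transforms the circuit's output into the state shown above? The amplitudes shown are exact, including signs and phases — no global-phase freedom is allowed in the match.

The applied gate was S†(b).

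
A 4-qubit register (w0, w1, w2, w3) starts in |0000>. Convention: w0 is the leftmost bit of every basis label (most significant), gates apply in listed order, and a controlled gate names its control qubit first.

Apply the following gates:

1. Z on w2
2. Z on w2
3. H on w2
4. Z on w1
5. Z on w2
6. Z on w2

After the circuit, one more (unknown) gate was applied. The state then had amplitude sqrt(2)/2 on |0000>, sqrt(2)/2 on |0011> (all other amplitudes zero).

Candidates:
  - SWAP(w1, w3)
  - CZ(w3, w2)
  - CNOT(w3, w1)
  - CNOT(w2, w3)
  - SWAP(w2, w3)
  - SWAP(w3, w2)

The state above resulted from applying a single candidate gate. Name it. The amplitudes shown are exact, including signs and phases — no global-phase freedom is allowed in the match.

It was CNOT(w2, w3) that produced the state shown.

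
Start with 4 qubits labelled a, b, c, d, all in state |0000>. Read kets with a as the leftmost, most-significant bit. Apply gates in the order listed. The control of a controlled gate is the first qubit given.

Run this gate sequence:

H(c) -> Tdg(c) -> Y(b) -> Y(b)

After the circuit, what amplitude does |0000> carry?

The final state's coefficient on |0000> equals sqrt(2)/2.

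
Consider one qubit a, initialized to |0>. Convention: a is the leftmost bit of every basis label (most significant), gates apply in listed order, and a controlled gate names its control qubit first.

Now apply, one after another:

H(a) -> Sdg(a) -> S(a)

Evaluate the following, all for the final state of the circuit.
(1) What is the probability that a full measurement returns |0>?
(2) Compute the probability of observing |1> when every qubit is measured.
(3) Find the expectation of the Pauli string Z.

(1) A full measurement returns |0> with probability 1/2.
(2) A full measurement returns |1> with probability 1/2.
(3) The expectation value of Z is 0.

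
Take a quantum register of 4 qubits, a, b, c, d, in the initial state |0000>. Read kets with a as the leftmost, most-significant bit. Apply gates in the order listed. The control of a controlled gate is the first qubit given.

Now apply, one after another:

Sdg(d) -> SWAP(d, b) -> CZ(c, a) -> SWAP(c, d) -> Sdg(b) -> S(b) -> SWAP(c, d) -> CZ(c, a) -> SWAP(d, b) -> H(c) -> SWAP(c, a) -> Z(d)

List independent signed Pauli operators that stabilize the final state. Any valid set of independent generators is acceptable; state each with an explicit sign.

The final state is stabilized by the group generated by +XIII, +IZII, +IIZI, +IIIZ; other independent generating sets are equally valid. Key observation: steps 2-9 multiply out to the identity, so the circuit reduces to the remaining gates.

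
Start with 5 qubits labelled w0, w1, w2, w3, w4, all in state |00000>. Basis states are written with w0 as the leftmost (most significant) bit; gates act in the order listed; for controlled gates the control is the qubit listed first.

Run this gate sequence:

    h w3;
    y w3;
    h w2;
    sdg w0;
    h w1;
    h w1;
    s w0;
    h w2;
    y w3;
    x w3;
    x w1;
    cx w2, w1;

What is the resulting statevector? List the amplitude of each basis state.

The resulting statevector has amplitude sqrt(2)/2 on |01000>, sqrt(2)/2 on |01010>, and 0 on every other basis state. Key observation: gates 2-9 undo each other exactly, leaving only the rest of the circuit to track.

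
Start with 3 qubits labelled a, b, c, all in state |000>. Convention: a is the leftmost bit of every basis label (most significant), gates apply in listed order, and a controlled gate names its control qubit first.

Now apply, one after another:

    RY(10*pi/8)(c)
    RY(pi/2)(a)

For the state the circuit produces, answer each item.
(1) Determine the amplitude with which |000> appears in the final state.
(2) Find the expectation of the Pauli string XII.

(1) |000> carries amplitude -sqrt(4 - 2*sqrt(2))/4 in the final state.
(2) In the final state, XII has expectation 1.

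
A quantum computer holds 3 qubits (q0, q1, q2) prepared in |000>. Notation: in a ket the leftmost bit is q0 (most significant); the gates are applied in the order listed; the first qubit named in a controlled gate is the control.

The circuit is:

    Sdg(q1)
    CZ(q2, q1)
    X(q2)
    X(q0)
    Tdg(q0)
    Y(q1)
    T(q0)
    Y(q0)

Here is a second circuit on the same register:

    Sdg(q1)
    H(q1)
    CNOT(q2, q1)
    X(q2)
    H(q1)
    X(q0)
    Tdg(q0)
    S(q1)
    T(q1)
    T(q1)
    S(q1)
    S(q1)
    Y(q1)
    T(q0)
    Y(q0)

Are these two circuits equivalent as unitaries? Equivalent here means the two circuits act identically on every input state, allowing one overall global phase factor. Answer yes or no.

Yes — the two circuits implement the same unitary up to a global phase.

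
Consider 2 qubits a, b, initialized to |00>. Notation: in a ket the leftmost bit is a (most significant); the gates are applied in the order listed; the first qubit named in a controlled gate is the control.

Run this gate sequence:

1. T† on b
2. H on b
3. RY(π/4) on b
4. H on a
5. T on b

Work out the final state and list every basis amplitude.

The resulting statevector has amplitude -sqrt(2 - sqrt(2))/4 + sqrt(sqrt(2) + 2)/4 on |00>, (sqrt(2 - sqrt(2)) + sqrt(sqrt(2) + 2))*exp(I*pi/4)/4 on |01>, -sqrt(2 - sqrt(2))/4 + sqrt(sqrt(2) + 2)/4 on |10>, (sqrt(2 - sqrt(2)) + sqrt(sqrt(2) + 2))*exp(I*pi/4)/4 on |11>.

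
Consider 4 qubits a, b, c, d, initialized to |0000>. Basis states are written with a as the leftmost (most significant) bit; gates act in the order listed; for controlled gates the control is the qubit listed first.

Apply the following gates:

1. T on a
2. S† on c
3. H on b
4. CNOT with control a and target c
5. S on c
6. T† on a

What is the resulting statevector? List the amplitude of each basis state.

The final amplitudes are sqrt(2)/2 on |0000>, sqrt(2)/2 on |0100>, and 0 on every other basis state.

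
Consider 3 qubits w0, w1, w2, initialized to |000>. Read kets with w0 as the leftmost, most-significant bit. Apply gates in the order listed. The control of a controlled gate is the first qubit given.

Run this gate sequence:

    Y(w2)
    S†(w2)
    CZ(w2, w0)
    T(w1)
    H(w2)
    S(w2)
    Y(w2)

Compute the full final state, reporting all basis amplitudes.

After the circuit, the state carries amplitude -sqrt(2)/2 on |000>, sqrt(2)*I/2 on |001>, and 0 on every other basis state.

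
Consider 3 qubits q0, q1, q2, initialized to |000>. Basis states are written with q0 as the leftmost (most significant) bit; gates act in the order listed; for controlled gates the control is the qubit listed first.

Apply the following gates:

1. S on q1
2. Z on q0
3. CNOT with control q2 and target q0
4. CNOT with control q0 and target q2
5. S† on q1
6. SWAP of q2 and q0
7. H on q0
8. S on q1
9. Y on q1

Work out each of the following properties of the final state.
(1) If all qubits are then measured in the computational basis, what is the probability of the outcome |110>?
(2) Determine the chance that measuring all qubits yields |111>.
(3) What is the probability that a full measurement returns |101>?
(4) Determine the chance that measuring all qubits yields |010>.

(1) A full measurement returns |110> with probability 1/2.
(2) A full measurement returns |111> with probability 0.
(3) Outcome |101> occurs with probability 0.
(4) A full measurement returns |010> with probability 1/2.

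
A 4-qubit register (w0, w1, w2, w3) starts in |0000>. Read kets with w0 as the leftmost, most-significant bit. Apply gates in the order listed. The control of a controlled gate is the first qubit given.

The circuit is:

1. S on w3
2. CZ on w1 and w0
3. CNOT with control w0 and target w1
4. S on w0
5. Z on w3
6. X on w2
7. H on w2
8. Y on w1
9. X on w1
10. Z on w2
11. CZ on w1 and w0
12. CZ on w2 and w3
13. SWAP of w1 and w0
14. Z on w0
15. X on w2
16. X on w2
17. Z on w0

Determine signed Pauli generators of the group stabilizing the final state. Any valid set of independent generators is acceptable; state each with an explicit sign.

The stabilizer group can be generated by +IIXI, +ZIII, +IZII, +IIIZ, among other valid generating sets.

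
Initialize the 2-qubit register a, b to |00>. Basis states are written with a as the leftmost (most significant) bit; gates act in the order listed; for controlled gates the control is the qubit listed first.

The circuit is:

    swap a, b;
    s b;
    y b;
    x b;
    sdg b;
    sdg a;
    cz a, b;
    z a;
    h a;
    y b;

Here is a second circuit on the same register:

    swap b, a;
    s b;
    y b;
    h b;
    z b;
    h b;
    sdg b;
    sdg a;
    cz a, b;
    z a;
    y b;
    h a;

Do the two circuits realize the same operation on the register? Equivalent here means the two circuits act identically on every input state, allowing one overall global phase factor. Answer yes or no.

Yes — the two circuits implement the same unitary up to a global phase.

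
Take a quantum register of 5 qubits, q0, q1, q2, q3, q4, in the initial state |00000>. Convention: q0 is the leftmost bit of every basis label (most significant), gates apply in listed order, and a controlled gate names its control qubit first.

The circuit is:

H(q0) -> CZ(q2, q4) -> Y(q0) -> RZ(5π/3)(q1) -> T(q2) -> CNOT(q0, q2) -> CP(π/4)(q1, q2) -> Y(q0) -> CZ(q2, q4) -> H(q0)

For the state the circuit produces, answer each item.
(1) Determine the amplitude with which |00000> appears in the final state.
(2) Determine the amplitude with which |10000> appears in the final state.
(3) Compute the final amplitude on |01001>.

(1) The amplitude on |00000> is -exp(I*pi/6)/2.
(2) The final state's coefficient on |10000> equals exp(I*pi/6)/2.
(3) |01001> carries amplitude 0 in the final state.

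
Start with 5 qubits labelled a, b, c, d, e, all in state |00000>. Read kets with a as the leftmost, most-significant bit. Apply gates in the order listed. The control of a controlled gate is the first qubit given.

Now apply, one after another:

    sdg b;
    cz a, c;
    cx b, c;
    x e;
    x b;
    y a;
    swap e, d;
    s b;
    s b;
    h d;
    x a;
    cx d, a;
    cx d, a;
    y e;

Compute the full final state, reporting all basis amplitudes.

The final amplitudes are sqrt(2)/2 on |01001>, -sqrt(2)/2 on |01011>, and 0 on every other basis state. Key observation: gates 12-13 undo each other exactly, leaving only the rest of the circuit to track.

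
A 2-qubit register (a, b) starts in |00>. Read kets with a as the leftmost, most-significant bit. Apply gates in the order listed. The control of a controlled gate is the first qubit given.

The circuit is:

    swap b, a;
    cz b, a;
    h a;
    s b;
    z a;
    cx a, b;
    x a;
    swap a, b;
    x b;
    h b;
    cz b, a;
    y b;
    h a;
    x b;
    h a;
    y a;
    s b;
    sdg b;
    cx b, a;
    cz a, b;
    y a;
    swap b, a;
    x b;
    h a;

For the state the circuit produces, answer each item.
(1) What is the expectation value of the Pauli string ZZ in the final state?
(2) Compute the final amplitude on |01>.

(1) In the final state, ZZ has expectation -1.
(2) The amplitude on |01> is sqrt(2)*I/2.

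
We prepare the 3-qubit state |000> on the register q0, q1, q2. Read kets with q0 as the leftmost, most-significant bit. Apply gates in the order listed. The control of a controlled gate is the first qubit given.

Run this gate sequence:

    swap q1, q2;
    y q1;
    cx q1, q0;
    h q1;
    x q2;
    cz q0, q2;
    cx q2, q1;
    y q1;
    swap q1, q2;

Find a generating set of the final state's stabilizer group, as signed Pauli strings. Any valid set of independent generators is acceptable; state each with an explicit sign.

One valid set of independent stabilizer generators is +IIX, -ZII, -IZI (any independent generating set of the same group is equally correct).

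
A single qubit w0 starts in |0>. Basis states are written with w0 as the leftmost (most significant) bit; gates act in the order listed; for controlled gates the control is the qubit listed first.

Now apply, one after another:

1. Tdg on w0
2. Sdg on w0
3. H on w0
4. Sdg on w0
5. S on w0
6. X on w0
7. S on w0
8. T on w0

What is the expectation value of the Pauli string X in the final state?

The observable X averages to -sqrt(2)/2.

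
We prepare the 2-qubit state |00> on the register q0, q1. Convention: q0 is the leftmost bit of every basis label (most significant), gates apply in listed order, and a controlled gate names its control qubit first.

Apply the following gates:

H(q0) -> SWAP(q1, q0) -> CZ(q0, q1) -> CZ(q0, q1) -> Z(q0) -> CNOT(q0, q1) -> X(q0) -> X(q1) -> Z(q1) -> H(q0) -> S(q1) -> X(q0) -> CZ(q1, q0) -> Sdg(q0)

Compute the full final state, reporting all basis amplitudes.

The resulting statevector has amplitude -1/2 on |00>, I/2 on |01>, -I/2 on |10>, 1/2 on |11>.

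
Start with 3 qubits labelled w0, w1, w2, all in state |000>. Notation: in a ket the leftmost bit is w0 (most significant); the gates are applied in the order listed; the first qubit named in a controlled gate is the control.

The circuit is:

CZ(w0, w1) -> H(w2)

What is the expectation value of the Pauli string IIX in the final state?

The expectation value of IIX is 1.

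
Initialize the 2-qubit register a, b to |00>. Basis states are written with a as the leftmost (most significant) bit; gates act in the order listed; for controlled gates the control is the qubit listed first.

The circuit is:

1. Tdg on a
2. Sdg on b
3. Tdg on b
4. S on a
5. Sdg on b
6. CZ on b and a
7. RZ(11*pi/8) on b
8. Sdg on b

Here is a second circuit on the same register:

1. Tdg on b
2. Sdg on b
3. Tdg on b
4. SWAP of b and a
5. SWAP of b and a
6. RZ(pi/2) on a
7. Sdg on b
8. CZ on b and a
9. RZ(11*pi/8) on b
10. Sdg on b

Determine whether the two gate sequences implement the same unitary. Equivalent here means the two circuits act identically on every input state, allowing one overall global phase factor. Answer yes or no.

No, they are not equivalent — no single phase factor reconciles the two unitaries.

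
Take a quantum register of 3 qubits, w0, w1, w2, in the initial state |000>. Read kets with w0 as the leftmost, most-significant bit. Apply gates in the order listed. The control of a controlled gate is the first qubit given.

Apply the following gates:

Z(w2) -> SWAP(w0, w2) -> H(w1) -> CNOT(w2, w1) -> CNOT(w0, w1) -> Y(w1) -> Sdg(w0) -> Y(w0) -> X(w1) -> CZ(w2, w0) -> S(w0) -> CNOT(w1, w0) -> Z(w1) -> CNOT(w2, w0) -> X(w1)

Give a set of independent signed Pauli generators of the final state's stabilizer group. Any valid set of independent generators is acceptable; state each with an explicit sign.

The final state is stabilized by the group generated by +XXI, +ZZI, +IIZ; other independent generating sets are equally valid.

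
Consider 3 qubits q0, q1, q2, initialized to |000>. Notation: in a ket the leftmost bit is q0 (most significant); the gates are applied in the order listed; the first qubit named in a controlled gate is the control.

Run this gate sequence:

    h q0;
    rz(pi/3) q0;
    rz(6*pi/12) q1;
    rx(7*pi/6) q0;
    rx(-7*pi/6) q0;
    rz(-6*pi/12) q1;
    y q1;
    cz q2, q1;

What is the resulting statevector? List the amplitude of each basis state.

The resulting statevector has amplitude sqrt(2)*exp(I*pi/3)/2 on |010>, sqrt(2)*exp(2*I*pi/3)/2 on |110>, and 0 on every other basis state. Key observation: gates 3-6 undo each other exactly, leaving only the rest of the circuit to track.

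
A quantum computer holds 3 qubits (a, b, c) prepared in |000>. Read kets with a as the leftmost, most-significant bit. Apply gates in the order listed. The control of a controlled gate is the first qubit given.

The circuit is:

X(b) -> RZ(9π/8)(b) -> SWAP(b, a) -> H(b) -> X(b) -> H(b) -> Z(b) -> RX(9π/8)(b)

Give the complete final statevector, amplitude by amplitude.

After the circuit, the state carries amplitude -exp(9*I*pi/16)*sin(pi/16) on |100>, exp(I*pi/16)*cos(pi/16) on |110>, and 0 on every other basis state. Key observation: gates 4-7 undo each other exactly, leaving only the rest of the circuit to track.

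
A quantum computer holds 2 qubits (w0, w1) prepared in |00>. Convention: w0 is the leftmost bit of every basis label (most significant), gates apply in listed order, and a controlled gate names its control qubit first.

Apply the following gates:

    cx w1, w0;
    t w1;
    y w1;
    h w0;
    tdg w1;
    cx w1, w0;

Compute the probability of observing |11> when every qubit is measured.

Outcome |11> occurs with probability 1/2.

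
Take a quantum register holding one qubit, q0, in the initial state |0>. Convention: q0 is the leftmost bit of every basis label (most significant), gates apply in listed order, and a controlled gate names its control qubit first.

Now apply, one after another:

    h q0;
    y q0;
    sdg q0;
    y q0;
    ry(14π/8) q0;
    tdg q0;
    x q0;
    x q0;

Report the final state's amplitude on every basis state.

The final amplitudes are -sqrt(2)*sqrt(2 - sqrt(2))/4 + sqrt(2)*I*sqrt(sqrt(2) + 2)/4 on |0>, sqrt(2)*(-sqrt(2 - sqrt(2)) + I*sqrt(sqrt(2) + 2))*exp(I*pi/4)/4 on |1>.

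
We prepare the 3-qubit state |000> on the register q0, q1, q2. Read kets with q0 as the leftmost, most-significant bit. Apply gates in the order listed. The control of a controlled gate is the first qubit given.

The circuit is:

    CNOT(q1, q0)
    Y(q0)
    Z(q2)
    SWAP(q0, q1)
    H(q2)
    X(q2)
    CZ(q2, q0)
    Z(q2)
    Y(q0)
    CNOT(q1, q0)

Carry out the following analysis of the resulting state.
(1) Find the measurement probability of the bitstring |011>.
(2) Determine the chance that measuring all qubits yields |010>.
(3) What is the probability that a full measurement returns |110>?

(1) The probability of measuring |011> is 1/2.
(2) A full measurement returns |010> with probability 1/2.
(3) A full measurement returns |110> with probability 0.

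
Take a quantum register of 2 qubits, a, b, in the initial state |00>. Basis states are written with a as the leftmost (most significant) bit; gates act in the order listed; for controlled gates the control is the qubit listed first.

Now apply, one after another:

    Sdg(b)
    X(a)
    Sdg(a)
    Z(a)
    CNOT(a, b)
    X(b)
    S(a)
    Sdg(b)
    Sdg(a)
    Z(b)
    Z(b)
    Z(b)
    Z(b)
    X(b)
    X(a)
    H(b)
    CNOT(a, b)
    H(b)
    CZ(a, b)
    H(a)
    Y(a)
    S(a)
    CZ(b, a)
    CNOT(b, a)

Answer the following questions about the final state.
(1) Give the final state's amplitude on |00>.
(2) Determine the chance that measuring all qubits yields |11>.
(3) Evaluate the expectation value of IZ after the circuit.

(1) The final state's coefficient on |00> equals 0. Key observation: gates 10-13 undo each other exactly, leaving only the rest of the circuit to track.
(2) The probability of measuring |11> is 1/2.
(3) The expectation value of IZ is -1.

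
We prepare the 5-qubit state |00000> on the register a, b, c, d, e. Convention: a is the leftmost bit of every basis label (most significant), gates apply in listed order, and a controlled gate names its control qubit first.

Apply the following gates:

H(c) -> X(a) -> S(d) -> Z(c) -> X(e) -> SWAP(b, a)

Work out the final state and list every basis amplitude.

The final amplitudes are sqrt(2)/2 on |01001>, -sqrt(2)/2 on |01101>, and 0 on every other basis state.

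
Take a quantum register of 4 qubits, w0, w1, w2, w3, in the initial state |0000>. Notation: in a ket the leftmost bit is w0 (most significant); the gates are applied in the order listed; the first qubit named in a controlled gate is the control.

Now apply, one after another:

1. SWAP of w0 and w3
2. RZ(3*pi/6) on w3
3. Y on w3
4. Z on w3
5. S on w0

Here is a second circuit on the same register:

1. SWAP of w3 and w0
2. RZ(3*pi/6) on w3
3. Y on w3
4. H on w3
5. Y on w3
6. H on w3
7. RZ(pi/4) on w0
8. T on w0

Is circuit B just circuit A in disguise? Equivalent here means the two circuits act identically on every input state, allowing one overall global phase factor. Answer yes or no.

No: there is an input state on which the two circuits produce genuinely different outputs (not merely differing by a phase).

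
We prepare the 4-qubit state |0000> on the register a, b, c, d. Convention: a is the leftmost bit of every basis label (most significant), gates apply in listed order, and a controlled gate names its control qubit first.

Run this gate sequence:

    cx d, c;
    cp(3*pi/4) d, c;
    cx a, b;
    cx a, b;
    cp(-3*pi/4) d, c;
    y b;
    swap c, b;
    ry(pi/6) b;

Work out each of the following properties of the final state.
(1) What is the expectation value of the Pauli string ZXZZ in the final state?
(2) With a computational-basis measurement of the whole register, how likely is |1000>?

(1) The observable ZXZZ averages to -1/2.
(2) The probability of measuring |1000> is 0.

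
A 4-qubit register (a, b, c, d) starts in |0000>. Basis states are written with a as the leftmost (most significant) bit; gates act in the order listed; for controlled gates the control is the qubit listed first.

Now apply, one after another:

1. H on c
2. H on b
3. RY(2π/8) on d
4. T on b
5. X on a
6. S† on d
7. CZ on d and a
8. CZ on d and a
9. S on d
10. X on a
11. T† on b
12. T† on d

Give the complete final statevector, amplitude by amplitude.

After the circuit, the state carries amplitude sqrt(sqrt(2) + 2)/4 on |0000>, -sqrt(2 - sqrt(2))*exp(3*I*pi/4)/4 on |0001>, sqrt(sqrt(2) + 2)/4 on |0010>, -sqrt(2 - sqrt(2))*exp(3*I*pi/4)/4 on |0011>, sqrt(sqrt(2) + 2)/4 on |0100>, -sqrt(2 - sqrt(2))*exp(3*I*pi/4)/4 on |0101>, sqrt(sqrt(2) + 2)/4 on |0110>, -sqrt(2 - sqrt(2))*exp(3*I*pi/4)/4 on |0111>, 0 on |1000>, 0 on |1001>, 0 on |1010>, 0 on |1011>, 0 on |1100>, 0 on |1101>, 0 on |1110>, 0 on |1111>.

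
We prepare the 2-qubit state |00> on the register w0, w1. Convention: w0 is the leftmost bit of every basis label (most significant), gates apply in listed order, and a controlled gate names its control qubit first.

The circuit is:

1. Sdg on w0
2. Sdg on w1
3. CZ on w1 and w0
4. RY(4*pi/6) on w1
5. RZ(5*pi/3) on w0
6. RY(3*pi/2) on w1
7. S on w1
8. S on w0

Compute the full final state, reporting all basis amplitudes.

The final amplitudes are (sqrt(2) + sqrt(6))*exp(I*pi/6)/4 on |00>, (-sqrt(2) + sqrt(6))*exp(2*I*pi/3)/4 on |01>, 0 on |10>, 0 on |11>.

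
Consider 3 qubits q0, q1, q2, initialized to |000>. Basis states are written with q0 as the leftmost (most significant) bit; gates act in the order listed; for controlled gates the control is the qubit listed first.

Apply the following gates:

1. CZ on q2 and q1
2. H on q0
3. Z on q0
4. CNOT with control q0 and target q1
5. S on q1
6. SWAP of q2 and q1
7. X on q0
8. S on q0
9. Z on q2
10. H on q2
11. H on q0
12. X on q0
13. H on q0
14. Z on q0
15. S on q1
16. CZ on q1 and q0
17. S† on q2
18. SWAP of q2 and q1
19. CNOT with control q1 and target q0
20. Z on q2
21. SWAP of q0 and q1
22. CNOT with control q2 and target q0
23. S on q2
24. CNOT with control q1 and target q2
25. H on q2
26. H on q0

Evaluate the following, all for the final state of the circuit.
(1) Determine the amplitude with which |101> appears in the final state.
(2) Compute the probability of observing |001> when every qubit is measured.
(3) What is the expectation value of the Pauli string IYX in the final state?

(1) The amplitude on |101> is -1/4 + I/4.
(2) Outcome |001> occurs with probability 1/8.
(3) The expectation value of IYX is 0.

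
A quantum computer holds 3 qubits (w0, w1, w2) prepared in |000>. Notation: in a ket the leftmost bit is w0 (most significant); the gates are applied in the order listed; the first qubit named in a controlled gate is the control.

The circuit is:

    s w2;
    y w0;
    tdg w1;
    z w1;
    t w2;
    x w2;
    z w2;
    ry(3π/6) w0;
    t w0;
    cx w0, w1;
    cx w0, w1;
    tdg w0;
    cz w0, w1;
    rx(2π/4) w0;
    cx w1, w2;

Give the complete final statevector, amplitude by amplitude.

After the circuit, the state carries amplitude -1/2 + I/2 on |001>, 1/2 - I/2 on |101>, and 0 on every other basis state. Key observation: steps 9-12 multiply out to the identity, so the circuit reduces to the remaining gates.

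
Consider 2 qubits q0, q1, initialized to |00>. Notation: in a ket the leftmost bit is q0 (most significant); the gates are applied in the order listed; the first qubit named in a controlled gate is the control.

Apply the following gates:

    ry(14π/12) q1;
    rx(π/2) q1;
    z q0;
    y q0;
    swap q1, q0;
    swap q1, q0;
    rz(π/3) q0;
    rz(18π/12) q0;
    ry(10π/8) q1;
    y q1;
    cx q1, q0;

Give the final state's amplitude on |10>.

The amplitude on |10> is -sqrt(3*sqrt(2) + 6)*exp(11*I*pi/12)/8 - sqrt(2 - sqrt(2))*exp(5*I*pi/12)/8 - sqrt(6 - 3*sqrt(2))*exp(11*I*pi/12)/8 - sqrt(2 - sqrt(2))*exp(11*I*pi/12)/8 + sqrt(sqrt(2) + 2)*exp(11*I*pi/12)/8 + sqrt(6 - 3*sqrt(2))*exp(5*I*pi/12)/8 + sqrt(sqrt(2) + 2)*exp(5*I*pi/12)/8 + sqrt(3*sqrt(2) + 6)*exp(5*I*pi/12)/8. Key observation: steps 5-6 multiply out to the identity, so the circuit reduces to the remaining gates.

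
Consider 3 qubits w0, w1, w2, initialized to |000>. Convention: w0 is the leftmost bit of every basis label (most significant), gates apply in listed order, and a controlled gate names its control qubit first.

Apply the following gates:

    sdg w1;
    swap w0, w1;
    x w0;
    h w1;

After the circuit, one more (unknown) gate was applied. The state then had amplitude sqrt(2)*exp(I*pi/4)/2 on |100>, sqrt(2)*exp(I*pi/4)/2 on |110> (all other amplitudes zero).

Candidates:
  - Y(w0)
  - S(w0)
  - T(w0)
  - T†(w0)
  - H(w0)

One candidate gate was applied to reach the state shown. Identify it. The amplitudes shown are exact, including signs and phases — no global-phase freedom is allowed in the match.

The unique candidate consistent with the amplitudes is T(w0).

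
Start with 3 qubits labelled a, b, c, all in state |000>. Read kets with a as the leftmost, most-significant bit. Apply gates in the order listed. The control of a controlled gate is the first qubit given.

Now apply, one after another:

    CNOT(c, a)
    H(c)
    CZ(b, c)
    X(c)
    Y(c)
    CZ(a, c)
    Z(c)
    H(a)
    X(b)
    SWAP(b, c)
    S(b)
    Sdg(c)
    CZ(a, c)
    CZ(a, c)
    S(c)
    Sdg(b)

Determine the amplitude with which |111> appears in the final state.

The amplitude on |111> is -I/2.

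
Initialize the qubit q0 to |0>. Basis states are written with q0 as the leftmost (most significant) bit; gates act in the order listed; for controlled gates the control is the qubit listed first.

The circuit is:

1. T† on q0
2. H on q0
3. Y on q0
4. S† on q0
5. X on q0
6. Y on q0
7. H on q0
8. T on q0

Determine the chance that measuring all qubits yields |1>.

The probability of measuring |1> is 1/2.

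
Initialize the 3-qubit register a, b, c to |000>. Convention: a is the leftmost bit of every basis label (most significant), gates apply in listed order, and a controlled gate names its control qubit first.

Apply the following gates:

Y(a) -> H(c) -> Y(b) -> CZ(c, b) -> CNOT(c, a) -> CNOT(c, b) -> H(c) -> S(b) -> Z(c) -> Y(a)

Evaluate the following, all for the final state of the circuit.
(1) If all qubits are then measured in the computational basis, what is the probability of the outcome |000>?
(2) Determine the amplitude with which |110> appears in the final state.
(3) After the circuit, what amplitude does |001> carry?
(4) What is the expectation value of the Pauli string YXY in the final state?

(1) Outcome |000> occurs with probability 0.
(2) The amplitude on |110> is 0.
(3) |001> carries amplitude 0 in the final state.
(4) In the final state, YXY has expectation 0.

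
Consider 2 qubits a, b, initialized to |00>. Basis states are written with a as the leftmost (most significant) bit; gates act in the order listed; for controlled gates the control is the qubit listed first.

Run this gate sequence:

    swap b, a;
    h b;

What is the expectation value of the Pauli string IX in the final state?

In the final state, IX has expectation 1.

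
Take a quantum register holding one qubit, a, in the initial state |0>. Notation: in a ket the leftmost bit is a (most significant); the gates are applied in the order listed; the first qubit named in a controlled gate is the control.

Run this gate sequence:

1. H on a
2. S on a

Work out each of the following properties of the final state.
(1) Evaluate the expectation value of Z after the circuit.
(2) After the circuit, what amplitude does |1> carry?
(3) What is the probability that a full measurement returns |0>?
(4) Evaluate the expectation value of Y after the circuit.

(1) In the final state, Z has expectation 0.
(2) |1> carries amplitude sqrt(2)*I/2 in the final state.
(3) The probability of measuring |0> is 1/2.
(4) The expectation value of Y is 1.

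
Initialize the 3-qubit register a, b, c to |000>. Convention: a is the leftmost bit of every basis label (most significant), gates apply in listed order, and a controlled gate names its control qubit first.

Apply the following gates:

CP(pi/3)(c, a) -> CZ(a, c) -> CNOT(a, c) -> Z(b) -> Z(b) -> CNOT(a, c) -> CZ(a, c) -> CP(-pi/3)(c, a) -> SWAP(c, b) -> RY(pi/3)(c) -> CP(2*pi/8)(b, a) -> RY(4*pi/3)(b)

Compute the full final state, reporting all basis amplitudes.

The resulting statevector has amplitude -sqrt(3)/4 on |000>, -1/4 on |001>, 3/4 on |010>, sqrt(3)/4 on |011>, 0 on |100>, 0 on |101>, 0 on |110>, 0 on |111>. Key observation: the block from step 1 through step 8 cancels to the identity and can be dropped.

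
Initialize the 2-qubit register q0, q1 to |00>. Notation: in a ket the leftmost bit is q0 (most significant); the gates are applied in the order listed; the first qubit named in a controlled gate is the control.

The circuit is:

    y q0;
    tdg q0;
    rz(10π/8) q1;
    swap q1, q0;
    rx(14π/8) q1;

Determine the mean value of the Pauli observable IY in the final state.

In the final state, IY has expectation -sqrt(2)/2.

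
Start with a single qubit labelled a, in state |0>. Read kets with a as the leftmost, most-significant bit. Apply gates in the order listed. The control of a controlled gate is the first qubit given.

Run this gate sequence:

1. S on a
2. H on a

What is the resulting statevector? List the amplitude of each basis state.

The final amplitudes are sqrt(2)/2 on |0>, sqrt(2)/2 on |1>.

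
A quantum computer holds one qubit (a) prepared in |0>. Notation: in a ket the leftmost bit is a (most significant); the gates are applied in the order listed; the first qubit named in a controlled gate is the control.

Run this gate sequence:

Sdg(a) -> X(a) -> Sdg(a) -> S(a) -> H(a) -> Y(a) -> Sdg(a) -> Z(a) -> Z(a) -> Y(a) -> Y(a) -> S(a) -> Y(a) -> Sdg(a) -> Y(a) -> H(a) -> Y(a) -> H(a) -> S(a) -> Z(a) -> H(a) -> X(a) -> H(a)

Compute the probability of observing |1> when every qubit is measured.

The probability of measuring |1> is 1/2.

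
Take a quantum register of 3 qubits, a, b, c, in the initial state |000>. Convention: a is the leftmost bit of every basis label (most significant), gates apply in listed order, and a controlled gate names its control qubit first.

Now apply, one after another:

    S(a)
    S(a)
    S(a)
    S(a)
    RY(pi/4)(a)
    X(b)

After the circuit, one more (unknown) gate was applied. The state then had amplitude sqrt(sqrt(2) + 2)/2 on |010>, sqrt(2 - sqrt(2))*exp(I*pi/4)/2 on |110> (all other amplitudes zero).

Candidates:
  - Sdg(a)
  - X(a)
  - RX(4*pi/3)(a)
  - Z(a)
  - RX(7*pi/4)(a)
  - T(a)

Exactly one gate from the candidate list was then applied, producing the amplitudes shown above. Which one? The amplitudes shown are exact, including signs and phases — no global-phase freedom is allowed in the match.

The applied gate was T(a). Key observation: the block from step 1 through step 4 cancels to the identity and can be dropped.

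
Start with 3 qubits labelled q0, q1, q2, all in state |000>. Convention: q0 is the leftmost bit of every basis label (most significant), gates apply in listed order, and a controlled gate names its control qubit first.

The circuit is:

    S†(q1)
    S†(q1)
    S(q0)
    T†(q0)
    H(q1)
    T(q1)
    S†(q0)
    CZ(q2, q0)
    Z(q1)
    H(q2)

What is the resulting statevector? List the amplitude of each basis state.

After the circuit, the state carries amplitude 1/2 on |000>, 1/2 on |001>, -exp(I*pi/4)/2 on |010>, -exp(I*pi/4)/2 on |011>, 0 on |100>, 0 on |101>, 0 on |110>, 0 on |111>.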